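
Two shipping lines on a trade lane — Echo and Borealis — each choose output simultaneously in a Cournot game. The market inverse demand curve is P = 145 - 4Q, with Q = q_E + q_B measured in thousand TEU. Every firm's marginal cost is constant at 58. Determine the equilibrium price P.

87

Each firm earns π_i = (145 - 4Q)q_i - 58q_i.
Setting ∂π_i/∂q_i = 0 with rivals' quantities fixed: 87 - 8q_i - 4q_j = 0.
With identical firms every q_j equals q_i, so q_j = q_i and 87 = 12q_i, giving q_i = 29/4.
Total output Q = 29/2, so price P = 145 - 4·(29/2) = 87.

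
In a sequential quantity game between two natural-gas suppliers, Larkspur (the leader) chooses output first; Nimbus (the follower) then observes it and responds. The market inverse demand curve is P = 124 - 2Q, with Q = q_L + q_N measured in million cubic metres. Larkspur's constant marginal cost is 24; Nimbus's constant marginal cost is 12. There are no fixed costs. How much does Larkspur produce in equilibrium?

22

Solve by backward induction. Given q_L, the follower Nimbus maximises π_N = (124 - 2q_L - 2q_N)q_N - 12q_N.
∂π_N/∂q_N = 112 - 2q_L - 4q_N = 0 gives the reaction function q_N = (112 - 2q_L)/4.
The leader anticipates this reaction. Substituting into P = 124 - 2Q gives P = 68 - q_L, so π_L = (68 - q_L)q_L - 24q_L.
Leader FOC: 44 - 2q_L = 0, so q_L = 22.
Then q_N = (112 - 2·22)/4 = 17.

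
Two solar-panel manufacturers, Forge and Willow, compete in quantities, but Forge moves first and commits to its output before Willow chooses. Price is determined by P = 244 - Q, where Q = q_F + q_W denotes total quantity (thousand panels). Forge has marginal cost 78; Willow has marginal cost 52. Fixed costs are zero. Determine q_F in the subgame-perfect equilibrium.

The follower Willow best-responds to any q_F: π_W = (244 - Q)q_W - 52q_W.
∂π_W/∂q_W = 192 - q_F - 2q_W = 0 gives the reaction function q_W = (192 - q_F)/2.
Forge substitutes q_W(q_F) into its own profit: π_F = q_F(244 - q_F - (192 - q_F)/2) - 78q_F = (148 - (1/2)q_F)q_F - 78q_F.
Leader FOC: 70 - q_F = 0, so q_F = 70.
Then q_W = (192 - 70)/2 = 61.

70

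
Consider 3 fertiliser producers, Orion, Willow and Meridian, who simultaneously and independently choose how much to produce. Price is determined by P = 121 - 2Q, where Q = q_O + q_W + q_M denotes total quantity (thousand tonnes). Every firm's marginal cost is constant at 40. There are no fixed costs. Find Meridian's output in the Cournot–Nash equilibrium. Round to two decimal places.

10.13

A representative firm's profit is π_i = q_i(121 - 2Q) - 40q_i.
First-order condition (treating rivals' output as given): 81 - 4q_i - 2·Σ_{j≠i} q_j = 0.
By symmetry each firm produces the same amount; substituting Σ_{j≠i} q_j = 2q_i yields q_i = 81/8.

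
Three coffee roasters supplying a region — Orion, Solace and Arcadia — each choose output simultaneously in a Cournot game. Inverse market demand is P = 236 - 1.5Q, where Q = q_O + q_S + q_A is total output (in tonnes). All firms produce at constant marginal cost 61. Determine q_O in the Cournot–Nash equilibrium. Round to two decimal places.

A representative firm's profit is π_i = q_i(236 - 1.5Q) - 61q_i.
Setting ∂π_i/∂q_i = 0 with rivals' quantities fixed: 175 - 3q_i - (3/2)·Σ_{j≠i} q_j = 0.
By symmetry each firm produces the same amount; substituting Σ_{j≠i} q_j = 2q_i yields q_i = 175/6.

29.17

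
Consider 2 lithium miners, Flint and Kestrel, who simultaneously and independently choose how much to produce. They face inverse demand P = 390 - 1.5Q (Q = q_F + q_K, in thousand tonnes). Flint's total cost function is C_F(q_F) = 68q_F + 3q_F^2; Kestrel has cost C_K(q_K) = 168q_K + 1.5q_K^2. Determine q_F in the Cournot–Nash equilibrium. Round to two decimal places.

Flint's profit: π_F = (390 - 1.5Q)q_F - (68q_F + 3q_F²). Setting ∂π_F/∂q_F = 0: 322 - 9q_F - (3/2)(q_K) = 0.
Kestrel's profit: π_K = (390 - 1.5Q)q_K - (168q_K + (3/2)q_K²). Setting ∂π_K/∂q_K = 0: 222 - 6q_K - (3/2)(q_F) = 0.
So q_F = (322 - (3/2)q_K)/9 and q_K = (222 - (3/2)q_F)/6.
Substituting one into the other gives q_F = 30.8986 and q_K = 29.2754.

30.90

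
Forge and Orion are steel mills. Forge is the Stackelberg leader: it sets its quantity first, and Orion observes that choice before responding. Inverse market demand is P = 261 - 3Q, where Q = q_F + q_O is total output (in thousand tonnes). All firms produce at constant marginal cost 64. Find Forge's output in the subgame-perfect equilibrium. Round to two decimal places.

Solve by backward induction. Given q_F, the follower Orion maximises π_O = (261 - 3q_F - 3q_O)q_O - 64q_O.
Follower FOC: 197 - 3q_F - 6q_O = 0, so q_O(q_F) = (197 - 3q_F)/6.
The leader anticipates this reaction. Substituting into P = 261 - 3Q gives P = 325/2 - (3/2)q_F, so π_F = (325/2 - (3/2)q_F)q_F - 64q_F.
Maximising: ∂π_F/∂q_F = 197/2 - 3q_F = 0, giving q_F = 197/6.
Then q_O = (197 - 3·(197/6))/6 = 197/12.

32.83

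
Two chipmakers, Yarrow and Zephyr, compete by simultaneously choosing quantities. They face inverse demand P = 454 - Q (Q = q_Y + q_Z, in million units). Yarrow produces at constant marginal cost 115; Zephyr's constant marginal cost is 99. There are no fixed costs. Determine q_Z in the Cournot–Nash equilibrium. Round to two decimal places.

123.67

Yarrow's profit: π_Y = (454 - Q)q_Y - (115q_Y). Setting ∂π_Y/∂q_Y = 0: 339 - 2q_Y - (q_Z) = 0.
Zephyr's first-order condition: 355 - 2q_Z - (q_Y) = 0.
Best responses: q_Y = (339 - q_Z)/2, q_Z = (355 - q_Y)/2.
Solving the pair: q_Y = 323/3, q_Z = 371/3.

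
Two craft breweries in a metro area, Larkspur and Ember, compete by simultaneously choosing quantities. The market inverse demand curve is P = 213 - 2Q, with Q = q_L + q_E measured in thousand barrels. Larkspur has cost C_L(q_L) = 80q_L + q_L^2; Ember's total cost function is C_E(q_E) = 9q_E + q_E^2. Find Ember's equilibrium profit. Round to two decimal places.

2688.76

Larkspur's profit: π_L = (213 - 2Q)q_L - (80q_L + q_L²). Setting ∂π_L/∂q_L = 0: 133 - 6q_L - 2(q_E) = 0.
Ember's first-order condition: 204 - 6q_E - 2(q_L) = 0.
So q_L = (133 - 2q_E)/6 and q_E = (204 - 2q_L)/6.
Solving the pair: q_L = 195/16, q_E = 479/16.
Price P = 213 - 2·(337/8) = 515/4.
Ember's profit: (515/4)·(479/16) - 9·(479/16) - (479/16)² = 2688.7617.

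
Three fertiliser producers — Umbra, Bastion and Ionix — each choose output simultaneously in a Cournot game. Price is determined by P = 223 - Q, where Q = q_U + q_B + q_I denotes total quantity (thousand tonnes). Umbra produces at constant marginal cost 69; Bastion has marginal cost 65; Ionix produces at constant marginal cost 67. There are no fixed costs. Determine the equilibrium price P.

106

Umbra's profit: π_U = (223 - Q)q_U - (69q_U). Setting ∂π_U/∂q_U = 0: 154 - 2q_U - (q_B + q_I) = 0.
Bastion's first-order condition: 158 - 2q_B - (q_U + q_I) = 0.
Ionix's profit: π_I = (223 - Q)q_I - (67q_I). Setting ∂π_I/∂q_I = 0: 156 - 2q_I - (q_U + q_B) = 0.
Summing all 3 equations gives 468 − 4Q = 0, hence Q = 117.
Back-substituting: q_U = (154 − 117) = 37, q_B = (158 − 117) = 41, q_I = (156 − 117) = 39.
Total output Q = 117, so price P = 223 - 117 = 106.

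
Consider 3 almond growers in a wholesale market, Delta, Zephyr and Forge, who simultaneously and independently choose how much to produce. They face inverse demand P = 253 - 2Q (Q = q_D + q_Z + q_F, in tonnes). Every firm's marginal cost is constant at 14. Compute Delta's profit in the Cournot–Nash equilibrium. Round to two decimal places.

A representative firm's profit is π_i = q_i(253 - 2Q) - 14q_i.
Setting ∂π_i/∂q_i = 0 with rivals' quantities fixed: 239 - 4q_i - 2·Σ_{j≠i} q_j = 0.
With identical firms every q_j equals q_i, so Σ_{j≠i} q_j = 2q_i and 239 = 8q_i, giving q_i = 239/8.
Price P = 253 - 2·(717/8) = 295/4.
Delta's profit: (295/4 - 14)·(239/8) = 1785.0313.

1785.03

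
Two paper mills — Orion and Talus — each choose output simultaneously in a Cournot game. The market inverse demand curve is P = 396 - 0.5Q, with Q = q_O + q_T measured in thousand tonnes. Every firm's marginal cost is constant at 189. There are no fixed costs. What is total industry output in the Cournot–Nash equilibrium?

276

Each firm earns π_i = (396 - 0.5Q)q_i - 189q_i.
First-order condition (treating rivals' output as given): 207 - q_i - (1/2)q_j = 0.
With identical firms every q_j equals q_i, so q_j = q_i and 207 = (3/2)q_i, giving q_i = 138.
Total output Q = 138 + 138 = 276.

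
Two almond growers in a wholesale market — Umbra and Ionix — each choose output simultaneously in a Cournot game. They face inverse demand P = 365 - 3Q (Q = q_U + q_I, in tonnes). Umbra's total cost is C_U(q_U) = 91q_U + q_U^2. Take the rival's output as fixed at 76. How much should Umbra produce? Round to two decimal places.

With the rival's output fixed at 76, Umbra's profit is π_U = (365 - 3·76 - 3q_U)q_U - (91q_U + q_U²) = (137 - 3q_U)q_U - (91q_U + q_U²).
∂π_U/∂q_U = 46 - 8q_U = 0, so q_U = 23/4.

5.75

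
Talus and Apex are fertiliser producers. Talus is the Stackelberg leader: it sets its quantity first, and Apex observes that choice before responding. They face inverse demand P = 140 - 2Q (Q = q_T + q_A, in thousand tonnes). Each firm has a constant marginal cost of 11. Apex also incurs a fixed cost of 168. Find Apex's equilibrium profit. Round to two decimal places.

352.03

The follower Apex best-responds to any q_T: π_A = (140 - 2Q)q_A - 11q_A.
∂π_A/∂q_A = 129 - 2q_T - 4q_A = 0 gives the reaction function q_A = (129 - 2q_T)/4.
The leader anticipates this reaction. Substituting into P = 140 - 2Q gives P = 151/2 - q_T, so π_T = (151/2 - q_T)q_T - 11q_T.
The leader's first-order condition 129/2 - 2q_T = 0 yields q_T = 129/4.
Then q_A = (129 - 2·(129/4))/4 = 129/8.
Price P = 140 - 2·(387/8) = 173/4.
Apex's profit: (173/4 - 11)·(129/8) - 168 = 352.0313.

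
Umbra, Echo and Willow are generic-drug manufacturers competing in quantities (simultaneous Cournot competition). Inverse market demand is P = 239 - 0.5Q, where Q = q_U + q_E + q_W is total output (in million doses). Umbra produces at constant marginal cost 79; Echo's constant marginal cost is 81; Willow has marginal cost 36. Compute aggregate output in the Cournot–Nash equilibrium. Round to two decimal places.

260.50

Umbra's profit: π_U = (239 - 0.5Q)q_U - (79q_U). Setting ∂π_U/∂q_U = 0: 160 - q_U - (1/2)(q_E + q_W) = 0.
Echo's profit: π_E = (239 - 0.5Q)q_E - (81q_E). Setting ∂π_E/∂q_E = 0: 158 - q_E - (1/2)(q_U + q_W) = 0.
Willow's profit: π_W = (239 - 0.5Q)q_W - (36q_W). Setting ∂π_W/∂q_W = 0: 203 - q_W - (1/2)(q_U + q_E) = 0.
Summing all 3 equations gives 521 − 2Q = 0, hence Q = 521/2.
Back-substituting: q_U = (160 − 521/4)/(1/2) = 119/2, q_E = (158 − 521/4)/(1/2) = 111/2, q_W = (203 − 521/4)/(1/2) = 291/2.
Total output Q = 119/2 + 111/2 + 291/2 = 521/2.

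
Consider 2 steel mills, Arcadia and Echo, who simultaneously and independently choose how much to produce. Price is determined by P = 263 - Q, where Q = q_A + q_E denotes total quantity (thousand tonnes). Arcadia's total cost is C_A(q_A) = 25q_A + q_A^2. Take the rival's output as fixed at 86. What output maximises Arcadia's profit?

38

With the rival's output fixed at 86, Arcadia's profit is π_A = (263 - 86 - q_A)q_A - (25q_A + q_A²) = (177 - q_A)q_A - (25q_A + q_A²).
∂π_A/∂q_A = 152 - 4q_A = 0, so q_A = 38.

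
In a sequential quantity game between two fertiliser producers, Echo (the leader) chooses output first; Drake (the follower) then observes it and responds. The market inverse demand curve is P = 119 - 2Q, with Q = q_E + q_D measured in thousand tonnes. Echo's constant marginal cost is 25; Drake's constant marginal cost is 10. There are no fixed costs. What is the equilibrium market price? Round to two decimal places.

44.75

Solve by backward induction. Given q_E, the follower Drake maximises π_D = (119 - 2q_E - 2q_D)q_D - 10q_D.
Follower FOC: 109 - 2q_E - 4q_D = 0, so q_D(q_E) = (109 - 2q_E)/4.
The leader anticipates this reaction. Substituting into P = 119 - 2Q gives P = 129/2 - q_E, so π_E = (129/2 - q_E)q_E - 25q_E.
Maximising: ∂π_E/∂q_E = 79/2 - 2q_E = 0, giving q_E = 79/4.
Then q_D = (109 - 2·(79/4))/4 = 139/8.
Total output Q = 297/8, so price P = 119 - 2·(297/8) = 179/4.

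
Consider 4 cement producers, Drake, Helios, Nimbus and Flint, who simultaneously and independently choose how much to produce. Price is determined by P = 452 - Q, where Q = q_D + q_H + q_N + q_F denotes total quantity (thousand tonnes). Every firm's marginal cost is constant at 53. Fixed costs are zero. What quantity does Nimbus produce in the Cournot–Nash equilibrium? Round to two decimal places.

A representative firm's profit is π_i = q_i(452 - Q) - 53q_i.
First-order condition (treating rivals' output as given): 399 - 2q_i - Σ_{j≠i} q_j = 0.
With identical firms every q_j equals q_i, so Σ_{j≠i} q_j = 3q_i and 399 = 5q_i, giving q_i = 399/5.

79.80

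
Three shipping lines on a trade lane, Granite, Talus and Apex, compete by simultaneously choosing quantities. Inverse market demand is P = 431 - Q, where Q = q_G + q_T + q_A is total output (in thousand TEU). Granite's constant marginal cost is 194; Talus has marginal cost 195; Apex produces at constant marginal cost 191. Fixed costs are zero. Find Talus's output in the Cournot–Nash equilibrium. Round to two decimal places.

Granite's profit: π_G = (431 - Q)q_G - (194q_G). Setting ∂π_G/∂q_G = 0: 237 - 2q_G - (q_T + q_A) = 0.
Talus's first-order condition: 236 - 2q_T - (q_G + q_A) = 0.
Apex's profit: π_A = (431 - Q)q_A - (191q_A). Setting ∂π_A/∂q_A = 0: 240 - 2q_A - (q_G + q_T) = 0.
Adding the 3 conditions: 713 − 2Q − 2Q = 0, i.e. Q = 713/4.
Back-substituting: q_G = (237 − 713/4) = 235/4, q_T = (236 − 713/4) = 231/4, q_A = (240 − 713/4) = 247/4.

57.75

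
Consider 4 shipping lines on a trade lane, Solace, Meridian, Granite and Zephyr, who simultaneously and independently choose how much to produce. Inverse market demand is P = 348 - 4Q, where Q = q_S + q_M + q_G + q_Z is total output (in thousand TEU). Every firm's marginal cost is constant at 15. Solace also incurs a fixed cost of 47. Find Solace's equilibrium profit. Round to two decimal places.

1061.89

Each firm earns π_i = (348 - 4Q)q_i - 15q_i.
Setting ∂π_i/∂q_i = 0 with rivals' quantities fixed: 333 - 8q_i - 4·Σ_{j≠i} q_j = 0.
By symmetry each firm produces the same amount; substituting Σ_{j≠i} q_j = 3q_i yields q_i = 333/20.
Price P = 348 - 4·(333/5) = 408/5.
Solace's profit: (408/5 - 15)·(333/20) - 47 = 1061.8900.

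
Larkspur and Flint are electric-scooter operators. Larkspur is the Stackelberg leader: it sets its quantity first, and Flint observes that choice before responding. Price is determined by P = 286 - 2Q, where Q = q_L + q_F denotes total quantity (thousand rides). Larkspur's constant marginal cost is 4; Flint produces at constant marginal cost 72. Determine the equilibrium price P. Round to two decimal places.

Solve by backward induction. Given q_L, the follower Flint maximises π_F = (286 - 2q_L - 2q_F)q_F - 72q_F.
Follower FOC: 214 - 2q_L - 4q_F = 0, so q_F(q_L) = (214 - 2q_L)/4.
The leader anticipates this reaction. Substituting into P = 286 - 2Q gives P = 179 - q_L, so π_L = (179 - q_L)q_L - 4q_L.
Maximising: ∂π_L/∂q_L = 175 - 2q_L = 0, giving q_L = 175/2.
Then q_F = (214 - 2·(175/2))/4 = 39/4.
Total output Q = 389/4, so price P = 286 - 2·(389/4) = 183/2.

91.50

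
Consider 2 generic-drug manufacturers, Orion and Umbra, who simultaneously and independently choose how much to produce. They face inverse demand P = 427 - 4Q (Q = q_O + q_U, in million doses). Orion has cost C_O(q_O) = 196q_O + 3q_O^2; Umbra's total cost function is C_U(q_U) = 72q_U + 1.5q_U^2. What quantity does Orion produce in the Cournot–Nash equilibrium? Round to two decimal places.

8.12

Orion's profit: π_O = (427 - 4Q)q_O - (196q_O + 3q_O²). Setting ∂π_O/∂q_O = 0: 231 - 14q_O - 4(q_U) = 0.
Umbra's profit: π_U = (427 - 4Q)q_U - (72q_U + (3/2)q_U²). Setting ∂π_U/∂q_U = 0: 355 - 11q_U - 4(q_O) = 0.
So q_O = (231 - 4q_U)/14 and q_U = (355 - 4q_O)/11.
Substituting one into the other gives q_O = 1121/138 and q_U = 29.3188.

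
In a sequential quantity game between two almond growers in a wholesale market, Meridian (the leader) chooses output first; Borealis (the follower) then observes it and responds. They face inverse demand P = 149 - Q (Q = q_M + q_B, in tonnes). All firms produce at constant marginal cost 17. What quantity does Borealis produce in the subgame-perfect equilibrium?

33

Solve by backward induction. Given q_M, the follower Borealis maximises π_B = (149 - q_M - q_B)q_B - 17q_B.
Setting the follower's marginal profit to zero, 132 - q_M - 2q_B = 0, i.e. q_B = (132 - q_M)/2.
Meridian substitutes q_B(q_M) into its own profit: π_M = q_M(149 - q_M - (132 - q_M)/2) - 17q_M = (83 - (1/2)q_M)q_M - 17q_M.
Maximising: ∂π_M/∂q_M = 66 - q_M = 0, giving q_M = 66.
Then q_B = (132 - 66)/2 = 33.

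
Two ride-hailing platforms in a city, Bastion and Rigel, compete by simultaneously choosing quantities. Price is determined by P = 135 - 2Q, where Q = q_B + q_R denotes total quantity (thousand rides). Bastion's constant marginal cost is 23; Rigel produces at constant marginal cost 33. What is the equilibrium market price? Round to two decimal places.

63.67

Bastion's profit: π_B = (135 - 2Q)q_B - (23q_B). Setting ∂π_B/∂q_B = 0: 112 - 4q_B - 2(q_R) = 0.
Rigel's profit: π_R = (135 - 2Q)q_R - (33q_R). Setting ∂π_R/∂q_R = 0: 102 - 4q_R - 2(q_B) = 0.
Rearranging gives the reaction functions q_B = (112 - 2q_R)/4 and q_R = (102 - 2q_B)/4.
Substituting one into the other gives q_B = 61/3 and q_R = 46/3.
Total output Q = 107/3, so price P = 135 - 2·(107/3) = 191/3.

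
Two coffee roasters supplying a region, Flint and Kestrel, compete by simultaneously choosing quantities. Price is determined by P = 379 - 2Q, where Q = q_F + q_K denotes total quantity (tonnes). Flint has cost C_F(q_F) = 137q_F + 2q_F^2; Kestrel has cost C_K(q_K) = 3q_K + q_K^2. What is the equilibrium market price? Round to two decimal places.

232.45

Flint's profit: π_F = (379 - 2Q)q_F - (137q_F + 2q_F²). Setting ∂π_F/∂q_F = 0: 242 - 8q_F - 2(q_K) = 0.
Kestrel's first-order condition: 376 - 6q_K - 2(q_F) = 0.
Best responses: q_F = (242 - 2q_K)/8, q_K = (376 - 2q_F)/6.
Substituting one into the other gives q_F = 175/11 and q_K = 631/11.
Total output Q = 806/11, so price P = 379 - 2·(806/11) = 232.4545.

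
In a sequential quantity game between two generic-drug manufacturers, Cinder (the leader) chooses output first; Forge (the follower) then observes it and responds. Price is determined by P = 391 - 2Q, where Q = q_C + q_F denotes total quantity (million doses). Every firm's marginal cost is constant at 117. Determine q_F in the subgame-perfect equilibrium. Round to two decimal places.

Solve by backward induction. Given q_C, the follower Forge maximises π_F = (391 - 2q_C - 2q_F)q_F - 117q_F.
Follower FOC: 274 - 2q_C - 4q_F = 0, so q_F(q_C) = (274 - 2q_C)/4.
Cinder substitutes q_F(q_C) into its own profit: π_C = q_C(391 - 2q_C - (274 - 2q_C)/2) - 117q_C = (254 - q_C)q_C - 117q_C.
The leader's first-order condition 137 - 2q_C = 0 yields q_C = 137/2.
Then q_F = (274 - 2·(137/2))/4 = 137/4.

34.25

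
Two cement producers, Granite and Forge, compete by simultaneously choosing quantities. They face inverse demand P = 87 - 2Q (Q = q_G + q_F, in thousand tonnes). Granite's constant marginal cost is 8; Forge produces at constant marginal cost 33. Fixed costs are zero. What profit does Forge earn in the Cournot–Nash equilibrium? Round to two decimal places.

46.72

Granite's profit: π_G = (87 - 2Q)q_G - (8q_G). Setting ∂π_G/∂q_G = 0: 79 - 4q_G - 2(q_F) = 0.
Forge's first-order condition: 54 - 4q_F - 2(q_G) = 0.
So q_G = (79 - 2q_F)/4 and q_F = (54 - 2q_G)/4.
Solving the pair: q_G = 52/3, q_F = 29/6.
Price P = 87 - 2·(133/6) = 128/3.
Forge's profit: (128/3 - 33)·(29/6) = 841/18.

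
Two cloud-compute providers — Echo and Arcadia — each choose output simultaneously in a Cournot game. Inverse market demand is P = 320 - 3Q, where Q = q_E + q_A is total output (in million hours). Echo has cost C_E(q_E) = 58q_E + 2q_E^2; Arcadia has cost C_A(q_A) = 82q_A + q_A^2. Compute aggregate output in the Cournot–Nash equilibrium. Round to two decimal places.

41.92

Echo's profit: π_E = (320 - 3Q)q_E - (58q_E + 2q_E²). Setting ∂π_E/∂q_E = 0: 262 - 10q_E - 3(q_A) = 0.
Arcadia's first-order condition: 238 - 8q_A - 3(q_E) = 0.
So q_E = (262 - 3q_A)/10 and q_A = (238 - 3q_E)/8.
Substituting one into the other gives q_E = 1382/71 and q_A = 1594/71.
Total output Q = 1382/71 + 1594/71 = 41.9155.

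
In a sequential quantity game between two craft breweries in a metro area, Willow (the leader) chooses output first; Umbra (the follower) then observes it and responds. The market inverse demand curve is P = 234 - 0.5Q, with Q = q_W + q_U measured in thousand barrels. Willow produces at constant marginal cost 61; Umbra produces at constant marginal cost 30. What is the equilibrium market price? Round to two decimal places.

Solve by backward induction. Given q_W, the follower Umbra maximises π_U = (234 - (1/2)q_W - (1/2)q_U)q_U - 30q_U.
Follower FOC: 204 - (1/2)q_W - q_U = 0, so q_U(q_W) = (204 - (1/2)q_W).
Willow substitutes q_U(q_W) into its own profit: π_W = q_W(234 - (1/2)q_W - (204 - (1/2)q_W)/2) - 61q_W = (132 - (1/4)q_W)q_W - 61q_W.
The leader's first-order condition 71 - (1/2)q_W = 0 yields q_W = 142.
Then q_U = (204 - (1/2)·142) = 133.
Total output Q = 275, so price P = 234 - (1/2)·275 = 193/2.

96.50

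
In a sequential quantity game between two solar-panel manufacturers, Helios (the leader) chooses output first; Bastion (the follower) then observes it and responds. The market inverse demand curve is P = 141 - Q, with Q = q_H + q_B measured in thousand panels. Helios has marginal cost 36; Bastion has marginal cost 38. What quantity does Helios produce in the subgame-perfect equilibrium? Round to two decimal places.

Solve by backward induction. Given q_H, the follower Bastion maximises π_B = (141 - q_H - q_B)q_B - 38q_B.
∂π_B/∂q_B = 103 - q_H - 2q_B = 0 gives the reaction function q_B = (103 - q_H)/2.
The leader anticipates this reaction. Substituting into P = 141 - Q gives P = 179/2 - (1/2)q_H, so π_H = (179/2 - (1/2)q_H)q_H - 36q_H.
The leader's first-order condition 107/2 - q_H = 0 yields q_H = 107/2.
Then q_B = (103 - 107/2)/2 = 99/4.

53.50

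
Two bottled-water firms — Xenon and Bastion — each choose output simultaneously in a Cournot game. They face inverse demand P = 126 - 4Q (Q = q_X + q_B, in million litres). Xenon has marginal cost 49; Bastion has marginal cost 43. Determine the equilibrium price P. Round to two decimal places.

72.67

Xenon's profit: π_X = (126 - 4Q)q_X - (49q_X). Setting ∂π_X/∂q_X = 0: 77 - 8q_X - 4(q_B) = 0.
Bastion's profit: π_B = (126 - 4Q)q_B - (43q_B). Setting ∂π_B/∂q_B = 0: 83 - 8q_B - 4(q_X) = 0.
Best responses: q_X = (77 - 4q_B)/8, q_B = (83 - 4q_X)/8.
Substituting one into the other gives q_X = 71/12 and q_B = 89/12.
Total output Q = 40/3, so price P = 126 - 4·(40/3) = 218/3.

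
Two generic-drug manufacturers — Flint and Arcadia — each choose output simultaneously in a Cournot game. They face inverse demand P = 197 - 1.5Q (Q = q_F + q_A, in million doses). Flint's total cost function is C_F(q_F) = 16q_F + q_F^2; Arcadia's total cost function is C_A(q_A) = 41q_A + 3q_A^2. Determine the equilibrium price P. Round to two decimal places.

130.21

Flint's profit: π_F = (197 - 1.5Q)q_F - (16q_F + q_F²). Setting ∂π_F/∂q_F = 0: 181 - 5q_F - (3/2)(q_A) = 0.
Arcadia's first-order condition: 156 - 9q_A - (3/2)(q_F) = 0.
So q_F = (181 - (3/2)q_A)/5 and q_A = (156 - (3/2)q_F)/9.
Solving the pair: q_F = 620/19, q_A = 226/19.
Total output Q = 846/19, so price P = 197 - (3/2)·(846/19) = 130.2105.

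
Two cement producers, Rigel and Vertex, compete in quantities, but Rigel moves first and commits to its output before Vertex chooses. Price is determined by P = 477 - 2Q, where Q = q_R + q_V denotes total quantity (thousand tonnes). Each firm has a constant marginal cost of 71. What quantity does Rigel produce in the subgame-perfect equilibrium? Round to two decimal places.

The follower Vertex best-responds to any q_R: π_V = (477 - 2Q)q_V - 71q_V.
∂π_V/∂q_V = 406 - 2q_R - 4q_V = 0 gives the reaction function q_V = (406 - 2q_R)/4.
The leader anticipates this reaction. Substituting into P = 477 - 2Q gives P = 274 - q_R, so π_R = (274 - q_R)q_R - 71q_R.
Leader FOC: 203 - 2q_R = 0, so q_R = 203/2.
Then q_V = (406 - 2·(203/2))/4 = 203/4.

101.50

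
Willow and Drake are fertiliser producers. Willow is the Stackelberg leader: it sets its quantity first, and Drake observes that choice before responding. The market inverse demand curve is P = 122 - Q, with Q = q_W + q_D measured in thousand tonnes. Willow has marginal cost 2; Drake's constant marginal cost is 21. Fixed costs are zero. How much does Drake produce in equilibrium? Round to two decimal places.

The follower Drake best-responds to any q_W: π_D = (122 - Q)q_D - 21q_D.
∂π_D/∂q_D = 101 - q_W - 2q_D = 0 gives the reaction function q_D = (101 - q_W)/2.
Willow substitutes q_D(q_W) into its own profit: π_W = q_W(122 - q_W - (101 - q_W)/2) - 2q_W = (143/2 - (1/2)q_W)q_W - 2q_W.
Maximising: ∂π_W/∂q_W = 139/2 - q_W = 0, giving q_W = 139/2.
Then q_D = (101 - 139/2)/2 = 63/4.

15.75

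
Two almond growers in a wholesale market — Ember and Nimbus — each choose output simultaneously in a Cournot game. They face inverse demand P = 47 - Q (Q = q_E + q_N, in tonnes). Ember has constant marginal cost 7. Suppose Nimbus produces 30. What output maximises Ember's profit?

5

With the rival's output fixed at 30, Ember's profit is π_E = (47 - 30 - q_E)q_E - (7q_E) = (17 - q_E)q_E - (7q_E).
∂π_E/∂q_E = 10 - 2q_E = 0, so q_E = 5.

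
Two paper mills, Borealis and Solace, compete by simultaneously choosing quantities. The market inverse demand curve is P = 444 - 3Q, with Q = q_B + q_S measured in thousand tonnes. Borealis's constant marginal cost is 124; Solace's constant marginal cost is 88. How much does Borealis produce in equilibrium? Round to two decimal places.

31.56

Borealis's profit: π_B = (444 - 3Q)q_B - (124q_B). Setting ∂π_B/∂q_B = 0: 320 - 6q_B - 3(q_S) = 0.
Solace's first-order condition: 356 - 6q_S - 3(q_B) = 0.
Best responses: q_B = (320 - 3q_S)/6, q_S = (356 - 3q_B)/6.
Solving the pair: q_B = 284/9, q_S = 392/9.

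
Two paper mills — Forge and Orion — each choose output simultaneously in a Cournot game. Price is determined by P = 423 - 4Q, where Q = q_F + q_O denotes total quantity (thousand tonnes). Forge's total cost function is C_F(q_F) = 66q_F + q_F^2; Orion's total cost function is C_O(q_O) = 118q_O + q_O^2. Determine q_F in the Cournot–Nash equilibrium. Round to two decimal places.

27.98

Forge's profit: π_F = (423 - 4Q)q_F - (66q_F + q_F²). Setting ∂π_F/∂q_F = 0: 357 - 10q_F - 4(q_O) = 0.
Orion's first-order condition: 305 - 10q_O - 4(q_F) = 0.
Best responses: q_F = (357 - 4q_O)/10, q_O = (305 - 4q_F)/10.
Solving the pair: q_F = 1175/42, q_O = 811/42.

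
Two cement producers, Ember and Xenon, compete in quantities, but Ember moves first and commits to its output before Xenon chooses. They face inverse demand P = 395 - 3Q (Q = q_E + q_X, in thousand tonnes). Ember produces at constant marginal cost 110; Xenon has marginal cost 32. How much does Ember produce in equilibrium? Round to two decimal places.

34.50

Solve by backward induction. Given q_E, the follower Xenon maximises π_X = (395 - 3q_E - 3q_X)q_X - 32q_X.
Follower FOC: 363 - 3q_E - 6q_X = 0, so q_X(q_E) = (363 - 3q_E)/6.
Ember substitutes q_X(q_E) into its own profit: π_E = q_E(395 - 3q_E - (363 - 3q_E)/2) - 110q_E = (427/2 - (3/2)q_E)q_E - 110q_E.
Maximising: ∂π_E/∂q_E = 207/2 - 3q_E = 0, giving q_E = 69/2.
Then q_X = (363 - 3·(69/2))/6 = 173/4.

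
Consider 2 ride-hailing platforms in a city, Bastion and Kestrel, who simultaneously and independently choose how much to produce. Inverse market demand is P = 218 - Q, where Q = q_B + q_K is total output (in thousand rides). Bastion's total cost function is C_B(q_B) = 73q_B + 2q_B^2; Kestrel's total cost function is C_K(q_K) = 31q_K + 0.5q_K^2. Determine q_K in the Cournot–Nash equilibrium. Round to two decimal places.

Bastion's profit: π_B = (218 - Q)q_B - (73q_B + 2q_B²). Setting ∂π_B/∂q_B = 0: 145 - 6q_B - (q_K) = 0.
Kestrel's first-order condition: 187 - 3q_K - (q_B) = 0.
So q_B = (145 - q_K)/6 and q_K = (187 - q_B)/3.
Solving the pair: q_B = 248/17, q_K = 977/17.

57.47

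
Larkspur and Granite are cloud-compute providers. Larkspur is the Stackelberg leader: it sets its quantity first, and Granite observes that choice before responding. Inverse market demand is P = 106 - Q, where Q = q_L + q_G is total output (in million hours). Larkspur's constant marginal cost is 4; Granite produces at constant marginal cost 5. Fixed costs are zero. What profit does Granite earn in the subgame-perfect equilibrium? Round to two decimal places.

612.56

Solve by backward induction. Given q_L, the follower Granite maximises π_G = (106 - q_L - q_G)q_G - 5q_G.
Follower FOC: 101 - q_L - 2q_G = 0, so q_G(q_L) = (101 - q_L)/2.
Larkspur substitutes q_G(q_L) into its own profit: π_L = q_L(106 - q_L - (101 - q_L)/2) - 4q_L = (111/2 - (1/2)q_L)q_L - 4q_L.
The leader's first-order condition 103/2 - q_L = 0 yields q_L = 103/2.
Then q_G = (101 - 103/2)/2 = 99/4.
Price P = 106 - 305/4 = 119/4.
Granite's profit: (119/4 - 5)·(99/4) = 612.5625.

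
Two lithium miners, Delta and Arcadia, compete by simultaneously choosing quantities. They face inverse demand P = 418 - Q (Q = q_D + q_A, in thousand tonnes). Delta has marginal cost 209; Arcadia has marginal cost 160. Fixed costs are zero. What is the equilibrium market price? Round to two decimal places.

262.33

Delta's profit: π_D = (418 - Q)q_D - (209q_D). Setting ∂π_D/∂q_D = 0: 209 - 2q_D - (q_A) = 0.
Arcadia's first-order condition: 258 - 2q_A - (q_D) = 0.
Rearranging gives the reaction functions q_D = (209 - q_A)/2 and q_A = (258 - q_D)/2.
Solving the pair: q_D = 160/3, q_A = 307/3.
Total output Q = 467/3, so price P = 418 - 467/3 = 787/3.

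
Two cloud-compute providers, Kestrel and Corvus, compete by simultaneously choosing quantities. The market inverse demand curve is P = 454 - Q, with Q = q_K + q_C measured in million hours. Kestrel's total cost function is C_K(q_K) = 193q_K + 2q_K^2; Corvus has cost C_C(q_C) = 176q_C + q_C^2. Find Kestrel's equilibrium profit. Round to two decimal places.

Kestrel's profit: π_K = (454 - Q)q_K - (193q_K + 2q_K²). Setting ∂π_K/∂q_K = 0: 261 - 6q_K - (q_C) = 0.
Corvus's profit: π_C = (454 - Q)q_C - (176q_C + q_C²). Setting ∂π_C/∂q_C = 0: 278 - 4q_C - (q_K) = 0.
Best responses: q_K = (261 - q_C)/6, q_C = (278 - q_K)/4.
Solving the pair: q_K = 766/23, q_C = 1407/23.
Price P = 454 - 94.4783 = 359.5217.
Kestrel's profit: 359.5217·(766/23) - 193·(766/23) - 2(766/23)² = 3327.5388.

3327.54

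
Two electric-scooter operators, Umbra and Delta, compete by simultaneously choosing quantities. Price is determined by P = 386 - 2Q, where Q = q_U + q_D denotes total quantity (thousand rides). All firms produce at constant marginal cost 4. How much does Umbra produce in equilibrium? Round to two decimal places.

63.67

Each firm earns π_i = (386 - 2Q)q_i - 4q_i.
First-order condition (treating rivals' output as given): 382 - 4q_i - 2q_j = 0.
By symmetry each firm produces the same amount; substituting q_j = q_i yields q_i = 382/6 = 191/3.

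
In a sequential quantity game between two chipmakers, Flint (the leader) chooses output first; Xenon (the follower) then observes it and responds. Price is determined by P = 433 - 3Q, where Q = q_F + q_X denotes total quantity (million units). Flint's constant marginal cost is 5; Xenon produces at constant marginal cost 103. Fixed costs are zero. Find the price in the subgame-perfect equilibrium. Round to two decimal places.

136.50

The follower Xenon best-responds to any q_F: π_X = (433 - 3Q)q_X - 103q_X.
Follower FOC: 330 - 3q_F - 6q_X = 0, so q_X(q_F) = (330 - 3q_F)/6.
The leader anticipates this reaction. Substituting into P = 433 - 3Q gives P = 268 - (3/2)q_F, so π_F = (268 - (3/2)q_F)q_F - 5q_F.
Leader FOC: 263 - 3q_F = 0, so q_F = 263/3.
Then q_X = (330 - 3·(263/3))/6 = 67/6.
Total output Q = 593/6, so price P = 433 - 3·(593/6) = 273/2.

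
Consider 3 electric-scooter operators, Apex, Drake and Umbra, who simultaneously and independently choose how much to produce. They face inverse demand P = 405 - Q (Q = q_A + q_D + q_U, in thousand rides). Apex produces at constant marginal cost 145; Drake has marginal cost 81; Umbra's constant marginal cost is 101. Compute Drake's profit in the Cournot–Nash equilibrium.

10404

Apex's profit: π_A = (405 - Q)q_A - (145q_A). Setting ∂π_A/∂q_A = 0: 260 - 2q_A - (q_D + q_U) = 0.
Drake's profit: π_D = (405 - Q)q_D - (81q_D). Setting ∂π_D/∂q_D = 0: 324 - 2q_D - (q_A + q_U) = 0.
Umbra's first-order condition: 304 - 2q_U - (q_A + q_D) = 0.
Adding the 3 conditions: 888 − 2Q − 2Q = 0, i.e. Q = 222.
Back-substituting: q_A = (260 − 222) = 38, q_D = (324 − 222) = 102, q_U = (304 − 222) = 82.
Price P = 405 - 222 = 183.
Drake's profit: (183 - 81)·102 = 10404.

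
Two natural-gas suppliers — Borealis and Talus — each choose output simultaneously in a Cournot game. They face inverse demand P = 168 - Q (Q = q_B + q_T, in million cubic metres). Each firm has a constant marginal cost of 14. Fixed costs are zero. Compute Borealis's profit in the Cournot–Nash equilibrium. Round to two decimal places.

2635.11

Each firm earns π_i = (168 - Q)q_i - 14q_i.
Setting ∂π_i/∂q_i = 0 with rivals' quantities fixed: 154 - 2q_i - q_j = 0.
By symmetry each firm produces the same amount; substituting q_j = q_i yields q_i = 154/3.
Price P = 168 - 308/3 = 196/3.
Borealis's profit: (196/3 - 14)·(154/3) = 2635.1111.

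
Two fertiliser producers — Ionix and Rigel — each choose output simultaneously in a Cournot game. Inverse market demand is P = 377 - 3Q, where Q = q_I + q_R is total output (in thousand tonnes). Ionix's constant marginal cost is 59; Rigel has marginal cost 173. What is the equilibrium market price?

203

Ionix's profit: π_I = (377 - 3Q)q_I - (59q_I). Setting ∂π_I/∂q_I = 0: 318 - 6q_I - 3(q_R) = 0.
Rigel's first-order condition: 204 - 6q_R - 3(q_I) = 0.
So q_I = (318 - 3q_R)/6 and q_R = (204 - 3q_I)/6.
Solving the pair: q_I = 48, q_R = 10.
Total output Q = 58, so price P = 377 - 3·58 = 203.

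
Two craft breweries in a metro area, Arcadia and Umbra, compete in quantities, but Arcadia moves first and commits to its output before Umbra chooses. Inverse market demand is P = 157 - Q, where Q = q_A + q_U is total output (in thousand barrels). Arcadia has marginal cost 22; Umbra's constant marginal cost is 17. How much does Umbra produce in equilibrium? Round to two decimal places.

37.50

Solve by backward induction. Given q_A, the follower Umbra maximises π_U = (157 - q_A - q_U)q_U - 17q_U.
Follower FOC: 140 - q_A - 2q_U = 0, so q_U(q_A) = (140 - q_A)/2.
Arcadia substitutes q_U(q_A) into its own profit: π_A = q_A(157 - q_A - (140 - q_A)/2) - 22q_A = (87 - (1/2)q_A)q_A - 22q_A.
Maximising: ∂π_A/∂q_A = 65 - q_A = 0, giving q_A = 65.
Then q_U = (140 - 65)/2 = 75/2.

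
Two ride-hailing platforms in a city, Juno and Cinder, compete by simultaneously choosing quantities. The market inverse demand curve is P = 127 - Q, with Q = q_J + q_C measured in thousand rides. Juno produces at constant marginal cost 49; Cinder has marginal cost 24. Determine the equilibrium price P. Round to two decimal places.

Juno's profit: π_J = (127 - Q)q_J - (49q_J). Setting ∂π_J/∂q_J = 0: 78 - 2q_J - (q_C) = 0.
Cinder's first-order condition: 103 - 2q_C - (q_J) = 0.
Best responses: q_J = (78 - q_C)/2, q_C = (103 - q_J)/2.
Solving the pair: q_J = 53/3, q_C = 128/3.
Total output Q = 181/3, so price P = 127 - 181/3 = 200/3.

66.67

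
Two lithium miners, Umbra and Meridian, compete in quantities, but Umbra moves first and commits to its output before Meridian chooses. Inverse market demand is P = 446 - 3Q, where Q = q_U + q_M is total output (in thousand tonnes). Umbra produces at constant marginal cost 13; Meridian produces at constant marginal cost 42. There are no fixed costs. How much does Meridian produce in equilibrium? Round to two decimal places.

Solve by backward induction. Given q_U, the follower Meridian maximises π_M = (446 - 3q_U - 3q_M)q_M - 42q_M.
Follower FOC: 404 - 3q_U - 6q_M = 0, so q_M(q_U) = (404 - 3q_U)/6.
The leader anticipates this reaction. Substituting into P = 446 - 3Q gives P = 244 - (3/2)q_U, so π_U = (244 - (3/2)q_U)q_U - 13q_U.
The leader's first-order condition 231 - 3q_U = 0 yields q_U = 77.
Then q_M = (404 - 3·77)/6 = 173/6.

28.83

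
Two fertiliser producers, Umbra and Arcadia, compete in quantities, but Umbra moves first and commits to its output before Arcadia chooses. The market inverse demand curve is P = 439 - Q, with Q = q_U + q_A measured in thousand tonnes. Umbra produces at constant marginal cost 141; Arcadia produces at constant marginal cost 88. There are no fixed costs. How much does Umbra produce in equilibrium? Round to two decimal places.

Solve by backward induction. Given q_U, the follower Arcadia maximises π_A = (439 - q_U - q_A)q_A - 88q_A.
Follower FOC: 351 - q_U - 2q_A = 0, so q_A(q_U) = (351 - q_U)/2.
Umbra substitutes q_A(q_U) into its own profit: π_U = q_U(439 - q_U - (351 - q_U)/2) - 141q_U = (527/2 - (1/2)q_U)q_U - 141q_U.
Leader FOC: 245/2 - q_U = 0, so q_U = 245/2.
Then q_A = (351 - 245/2)/2 = 457/4.

122.50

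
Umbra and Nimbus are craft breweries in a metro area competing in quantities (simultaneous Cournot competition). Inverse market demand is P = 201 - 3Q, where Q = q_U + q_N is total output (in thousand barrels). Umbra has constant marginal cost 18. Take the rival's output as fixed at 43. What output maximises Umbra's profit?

With the rival's output fixed at 43, Umbra's profit is π_U = (201 - 3·43 - 3q_U)q_U - (18q_U) = (72 - 3q_U)q_U - (18q_U).
∂π_U/∂q_U = 54 - 6q_U = 0, so q_U = 9.

9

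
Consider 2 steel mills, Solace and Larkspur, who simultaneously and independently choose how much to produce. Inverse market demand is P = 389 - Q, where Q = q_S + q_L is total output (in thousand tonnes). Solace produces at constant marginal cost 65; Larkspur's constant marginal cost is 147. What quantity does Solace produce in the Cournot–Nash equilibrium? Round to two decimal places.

Solace's profit: π_S = (389 - Q)q_S - (65q_S). Setting ∂π_S/∂q_S = 0: 324 - 2q_S - (q_L) = 0.
Larkspur's profit: π_L = (389 - Q)q_L - (147q_L). Setting ∂π_L/∂q_L = 0: 242 - 2q_L - (q_S) = 0.
Best responses: q_S = (324 - q_L)/2, q_L = (242 - q_S)/2.
Substituting one into the other gives q_S = 406/3 and q_L = 160/3.

135.33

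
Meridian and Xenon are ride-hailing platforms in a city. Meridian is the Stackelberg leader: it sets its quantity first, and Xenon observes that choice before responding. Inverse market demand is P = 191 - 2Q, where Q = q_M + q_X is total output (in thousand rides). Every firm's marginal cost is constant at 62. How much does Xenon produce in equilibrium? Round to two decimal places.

16.13

Solve by backward induction. Given q_M, the follower Xenon maximises π_X = (191 - 2q_M - 2q_X)q_X - 62q_X.
Follower FOC: 129 - 2q_M - 4q_X = 0, so q_X(q_M) = (129 - 2q_M)/4.
The leader anticipates this reaction. Substituting into P = 191 - 2Q gives P = 253/2 - q_M, so π_M = (253/2 - q_M)q_M - 62q_M.
Leader FOC: 129/2 - 2q_M = 0, so q_M = 129/4.
Then q_X = (129 - 2·(129/4))/4 = 129/8.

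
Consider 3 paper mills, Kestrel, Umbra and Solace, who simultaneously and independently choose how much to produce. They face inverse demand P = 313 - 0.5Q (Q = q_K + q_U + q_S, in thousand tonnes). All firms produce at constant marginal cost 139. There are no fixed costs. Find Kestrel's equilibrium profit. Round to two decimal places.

Each firm earns π_i = (313 - 0.5Q)q_i - 139q_i.
Setting ∂π_i/∂q_i = 0 with rivals' quantities fixed: 174 - q_i - (1/2)·Σ_{j≠i} q_j = 0.
With identical firms every q_j equals q_i, so Σ_{j≠i} q_j = 2q_i and 174 = 2q_i, giving q_i = 87.
Price P = 313 - (1/2)·261 = 365/2.
Kestrel's profit: (365/2 - 139)·87 = 3784.5000.

3784.50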